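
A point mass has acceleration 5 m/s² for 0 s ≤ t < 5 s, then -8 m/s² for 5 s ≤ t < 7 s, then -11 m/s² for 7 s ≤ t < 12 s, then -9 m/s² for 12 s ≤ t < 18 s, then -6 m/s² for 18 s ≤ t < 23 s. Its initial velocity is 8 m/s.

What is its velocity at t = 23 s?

Δv equals the area under the a-t graph; then v = v₀ + Δv.
0–5 s: 5 × 5 = 25 m/s
5–7 s: -8 × 2 = -16 m/s
7–12 s: -11 × 5 = -55 m/s
12–18 s: -9 × 6 = -54 m/s
18–23 s: -6 × 5 = -30 m/s
Δv = -130 m/s, so v(23) = 8 + (-130) = -122 m/s.

-122 m/s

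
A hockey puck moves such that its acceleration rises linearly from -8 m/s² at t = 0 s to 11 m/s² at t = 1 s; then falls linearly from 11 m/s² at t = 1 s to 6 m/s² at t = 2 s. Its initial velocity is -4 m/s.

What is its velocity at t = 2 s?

Δv equals the area under the a-t graph; then v = v₀ + Δv.
0–1 s: ½(-8 + 11)(1) = 1.5 m/s
1–2 s: ½(11 + 6)(1) = 8.5 m/s
Δv = 10 m/s, so v(2) = -4 + (10) = 6 m/s.

6 m/s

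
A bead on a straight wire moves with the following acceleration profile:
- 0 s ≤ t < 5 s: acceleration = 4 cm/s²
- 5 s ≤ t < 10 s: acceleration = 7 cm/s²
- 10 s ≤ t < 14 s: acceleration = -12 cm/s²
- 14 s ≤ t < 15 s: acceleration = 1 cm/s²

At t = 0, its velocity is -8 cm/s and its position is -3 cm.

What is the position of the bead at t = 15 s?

On each constant-a segment, Δv = aΔt and Δx = v₀Δt + ½aΔt²; chain segment to segment.
0–5 s: v starts -8 cm/s; Δx = -8·5 + ½·4·5² = 10 cm; v ends 12 cm/s.
5–10 s: v starts 12 cm/s; Δx = 12·5 + ½·7·5² = 147.5 cm; v ends 47 cm/s.
10–14 s: v starts 47 cm/s; Δx = 47·4 + ½·-12·4² = 92 cm; v ends -1 cm/s.
14–15 s: v starts -1 cm/s; Δx = -1·1 + ½·1·1² = -0.5 cm; v ends 0 cm/s.
x(15) = -3 + Σ Δx = 246 cm.

246 cm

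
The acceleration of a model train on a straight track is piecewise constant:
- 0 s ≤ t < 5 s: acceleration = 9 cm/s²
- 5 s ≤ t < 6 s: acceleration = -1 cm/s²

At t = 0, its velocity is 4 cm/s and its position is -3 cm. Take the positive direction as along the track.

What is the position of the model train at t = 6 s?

178 cm

On each constant-a segment, Δv = aΔt and Δx = v₀Δt + ½aΔt²; chain segment to segment.
0–5 s: v starts 4 cm/s; Δx = 4·5 + ½·9·5² = 132.5 cm; v ends 49 cm/s.
5–6 s: v starts 49 cm/s; Δx = 49·1 + ½·-1·1² = 48.5 cm; v ends 48 cm/s.
x(6) = -3 + Σ Δx = 178 cm.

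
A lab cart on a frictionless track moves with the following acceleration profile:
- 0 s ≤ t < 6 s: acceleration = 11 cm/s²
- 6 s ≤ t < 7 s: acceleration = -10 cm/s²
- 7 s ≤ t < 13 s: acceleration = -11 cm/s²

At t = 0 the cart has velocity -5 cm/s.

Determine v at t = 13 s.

Δv equals the area under the a-t graph; then v = v₀ + Δv.
0–6 s: 11 × 6 = 66 cm/s
6–7 s: -10 × 1 = -10 cm/s
7–13 s: -11 × 6 = -66 cm/s
Δv = -10 cm/s, so v(13) = -5 + (-10) = -15 cm/s.

-15 cm/s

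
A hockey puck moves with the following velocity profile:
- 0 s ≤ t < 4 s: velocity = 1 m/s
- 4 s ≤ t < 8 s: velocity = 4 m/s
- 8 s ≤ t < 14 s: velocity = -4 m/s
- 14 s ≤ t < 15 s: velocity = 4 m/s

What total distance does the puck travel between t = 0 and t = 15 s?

Distance (not displacement) is the total path length: add the absolute areas under v-t.
0–4 s: |1| × 4 = 4 m
4–8 s: |4| × 4 = 16 m
8–14 s: |-4| × 6 = 24 m
14–15 s: |4| × 1 = 4 m
Total distance = 48 m

48 m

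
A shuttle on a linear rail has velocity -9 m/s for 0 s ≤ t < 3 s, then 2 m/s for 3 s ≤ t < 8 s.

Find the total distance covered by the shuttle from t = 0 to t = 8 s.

Distance (not displacement) is the total path length: add the absolute areas under v-t.
0–3 s: |-9| × 3 = 27 m
3–8 s: |2| × 5 = 10 m
Total distance = 37 m

37 m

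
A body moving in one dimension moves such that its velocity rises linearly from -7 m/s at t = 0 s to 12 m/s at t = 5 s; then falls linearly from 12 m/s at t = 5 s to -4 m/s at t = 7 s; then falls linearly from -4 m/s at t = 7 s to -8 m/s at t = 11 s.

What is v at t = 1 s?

-3.2 m/s

On 0–5 s the graph is linear from -7 to 12 m/s: v(1) = -7 + (12 − -7)·(1 − 0)/(5 − 0) = -3.2 m/s.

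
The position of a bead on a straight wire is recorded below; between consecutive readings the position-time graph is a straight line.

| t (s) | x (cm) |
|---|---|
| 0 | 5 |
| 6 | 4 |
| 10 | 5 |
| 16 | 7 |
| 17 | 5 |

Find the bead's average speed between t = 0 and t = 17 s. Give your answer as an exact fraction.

6/17 cm/s

Average speed = (total path length)/(elapsed time); on a piecewise-linear x-t graph the path length is Σ|Δx|.
0–6 s: |Δx| = |4 − 5| = 1 cm
6–10 s: |Δx| = |5 − 4| = 1 cm
10–16 s: |Δx| = |7 − 5| = 2 cm
16–17 s: |Δx| = |5 − 7| = 2 cm
Total path = 6 cm; average speed = 6/17 = 6/17 cm/s.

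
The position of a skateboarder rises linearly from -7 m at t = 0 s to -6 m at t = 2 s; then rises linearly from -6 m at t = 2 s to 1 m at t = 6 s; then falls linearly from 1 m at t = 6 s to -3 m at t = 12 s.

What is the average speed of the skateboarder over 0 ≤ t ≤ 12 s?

1 m/s

Average speed = (total path length)/(elapsed time); on a piecewise-linear x-t graph the path length is Σ|Δx|.
0–2 s: |Δx| = |-6 − -7| = 1 m
2–6 s: |Δx| = |1 − -6| = 7 m
6–12 s: |Δx| = |-3 − 1| = 4 m
Total path = 12 m; average speed = 12/12 = 1 m/s.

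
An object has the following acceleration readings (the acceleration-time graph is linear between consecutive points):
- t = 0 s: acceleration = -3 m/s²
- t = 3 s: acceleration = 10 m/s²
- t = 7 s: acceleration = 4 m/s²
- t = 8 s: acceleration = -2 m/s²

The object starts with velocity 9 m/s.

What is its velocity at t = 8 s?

Δv equals the area under the a-t graph; then v = v₀ + Δv.
0–3 s: ½(-3 + 10)(3) = 10.5 m/s
3–7 s: ½(10 + 4)(4) = 28 m/s
7–8 s: ½(4 + -2)(1) = 1 m/s
Δv = 39.5 m/s, so v(8) = 9 + (39.5) = 48.5 m/s.

48.5 m/s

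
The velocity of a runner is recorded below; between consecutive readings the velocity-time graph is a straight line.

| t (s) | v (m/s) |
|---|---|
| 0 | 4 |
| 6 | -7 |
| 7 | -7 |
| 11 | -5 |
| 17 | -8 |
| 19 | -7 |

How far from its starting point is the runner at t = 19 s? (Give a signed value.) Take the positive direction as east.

Net displacement equals the area under the velocity-time graph (areas below the axis count negative).
0–6 s: ½(4 + -7)(6) = -9 m
6–7 s: -7 × 1 = -7 m
7–11 s: ½(-7 + -5)(4) = -24 m
11–17 s: ½(-5 + -8)(6) = -39 m
17–19 s: ½(-8 + -7)(2) = -15 m
Net displacement = -94 m

-94 m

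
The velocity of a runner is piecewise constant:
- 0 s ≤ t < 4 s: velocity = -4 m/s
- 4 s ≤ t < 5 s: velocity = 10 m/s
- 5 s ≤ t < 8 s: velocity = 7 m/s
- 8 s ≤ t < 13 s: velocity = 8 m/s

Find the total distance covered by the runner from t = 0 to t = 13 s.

87 m

Total distance travelled is ∫|v| dt — sum the magnitudes of each area piece.
0–4 s: |-4| × 4 = 16 m
4–5 s: |10| × 1 = 10 m
5–8 s: |7| × 3 = 21 m
8–13 s: |8| × 5 = 40 m
Total distance = 87 m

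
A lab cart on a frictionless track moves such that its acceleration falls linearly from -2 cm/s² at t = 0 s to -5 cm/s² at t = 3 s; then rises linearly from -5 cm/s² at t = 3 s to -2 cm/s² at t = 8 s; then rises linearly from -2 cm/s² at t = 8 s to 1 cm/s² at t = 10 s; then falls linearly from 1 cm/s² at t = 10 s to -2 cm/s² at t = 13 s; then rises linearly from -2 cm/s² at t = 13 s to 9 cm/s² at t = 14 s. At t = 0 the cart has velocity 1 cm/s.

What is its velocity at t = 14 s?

-26 cm/s

Δv equals the area under the a-t graph; then v = v₀ + Δv.
0–3 s: ½(-2 + -5)(3) = -10.5 cm/s
3–8 s: ½(-5 + -2)(5) = -17.5 cm/s
8–10 s: ½(-2 + 1)(2) = -1 cm/s
10–13 s: ½(1 + -2)(3) = -1.5 cm/s
13–14 s: ½(-2 + 9)(1) = 3.5 cm/s
Δv = -27 cm/s, so v(14) = 1 + (-27) = -26 cm/s.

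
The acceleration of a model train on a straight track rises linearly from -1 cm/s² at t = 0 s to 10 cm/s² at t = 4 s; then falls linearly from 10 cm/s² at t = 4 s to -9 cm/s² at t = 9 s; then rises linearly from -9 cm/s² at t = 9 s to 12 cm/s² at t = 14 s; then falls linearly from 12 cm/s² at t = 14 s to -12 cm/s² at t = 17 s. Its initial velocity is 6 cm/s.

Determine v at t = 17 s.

Δv equals the area under the a-t graph; then v = v₀ + Δv.
0–4 s: ½(-1 + 10)(4) = 18 cm/s
4–9 s: ½(10 + -9)(5) = 2.5 cm/s
9–14 s: ½(-9 + 12)(5) = 7.5 cm/s
14–17 s: ½(12 + -12)(3) = 0 cm/s
Δv = 28 cm/s, so v(17) = 6 + (28) = 34 cm/s.

34 cm/s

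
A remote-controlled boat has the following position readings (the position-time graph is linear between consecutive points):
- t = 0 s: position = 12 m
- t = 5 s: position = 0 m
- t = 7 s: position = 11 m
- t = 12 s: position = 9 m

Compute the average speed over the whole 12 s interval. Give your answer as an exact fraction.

Average speed = (total path length)/(elapsed time); on a piecewise-linear x-t graph the path length is Σ|Δx|.
0–5 s: |Δx| = |0 − 12| = 12 m
5–7 s: |Δx| = |11 − 0| = 11 m
7–12 s: |Δx| = |9 − 11| = 2 m
Total path = 25 m; average speed = 25/12 = 25/12 m/s.

25/12 m/s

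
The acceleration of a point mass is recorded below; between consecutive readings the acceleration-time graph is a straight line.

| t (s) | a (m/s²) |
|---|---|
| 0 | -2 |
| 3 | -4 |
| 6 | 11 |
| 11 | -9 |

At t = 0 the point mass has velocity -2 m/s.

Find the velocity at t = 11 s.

Δv equals the area under the a-t graph; then v = v₀ + Δv.
0–3 s: ½(-2 + -4)(3) = -9 m/s
3–6 s: ½(-4 + 11)(3) = 10.5 m/s
6–11 s: ½(11 + -9)(5) = 5 m/s
Δv = 6.5 m/s, so v(11) = -2 + (6.5) = 4.5 m/s.

4.5 m/s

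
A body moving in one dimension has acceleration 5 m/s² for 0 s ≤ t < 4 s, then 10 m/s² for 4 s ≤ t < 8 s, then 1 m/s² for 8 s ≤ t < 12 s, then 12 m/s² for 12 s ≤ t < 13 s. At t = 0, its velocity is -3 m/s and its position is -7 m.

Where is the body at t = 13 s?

472 m

On each constant-a segment, Δv = aΔt and Δx = v₀Δt + ½aΔt²; chain segment to segment.
0–4 s: v starts -3 m/s; Δx = -3·4 + ½·5·4² = 28 m; v ends 17 m/s.
4–8 s: v starts 17 m/s; Δx = 17·4 + ½·10·4² = 148 m; v ends 57 m/s.
8–12 s: v starts 57 m/s; Δx = 57·4 + ½·1·4² = 236 m; v ends 61 m/s.
12–13 s: v starts 61 m/s; Δx = 61·1 + ½·12·1² = 67 m; v ends 73 m/s.
x(13) = -7 + Σ Δx = 472 m.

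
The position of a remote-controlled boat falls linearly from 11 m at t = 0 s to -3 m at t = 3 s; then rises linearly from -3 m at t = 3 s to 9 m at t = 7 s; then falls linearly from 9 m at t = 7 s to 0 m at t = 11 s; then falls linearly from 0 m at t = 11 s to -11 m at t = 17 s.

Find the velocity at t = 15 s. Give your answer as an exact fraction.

Velocity is the slope of the x-t graph on 11–17 s: (-11 − 0)/(17 − 11) = -11/6 m/s.

-11/6 m/s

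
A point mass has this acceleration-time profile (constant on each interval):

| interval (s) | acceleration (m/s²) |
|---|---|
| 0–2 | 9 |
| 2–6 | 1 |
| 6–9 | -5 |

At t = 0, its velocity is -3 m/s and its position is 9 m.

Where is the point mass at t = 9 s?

On each constant-a segment, Δv = aΔt and Δx = v₀Δt + ½aΔt²; chain segment to segment.
0–2 s: v starts -3 m/s; Δx = -3·2 + ½·9·2² = 12 m; v ends 15 m/s.
2–6 s: v starts 15 m/s; Δx = 15·4 + ½·1·4² = 68 m; v ends 19 m/s.
6–9 s: v starts 19 m/s; Δx = 19·3 + ½·-5·3² = 34.5 m; v ends 4 m/s.
x(9) = 9 + Σ Δx = 123.5 m.

123.5 m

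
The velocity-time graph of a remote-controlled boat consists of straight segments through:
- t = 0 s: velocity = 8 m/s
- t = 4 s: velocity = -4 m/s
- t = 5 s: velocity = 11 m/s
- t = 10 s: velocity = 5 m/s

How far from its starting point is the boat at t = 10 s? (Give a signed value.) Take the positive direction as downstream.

Net displacement equals the area under the velocity-time graph (areas below the axis count negative).
0–4 s: ½(8 + -4)(4) = 8 m
4–5 s: ½(-4 + 11)(1) = 3.5 m
5–10 s: ½(11 + 5)(5) = 40 m
Net displacement = 51.5 m

51.5 m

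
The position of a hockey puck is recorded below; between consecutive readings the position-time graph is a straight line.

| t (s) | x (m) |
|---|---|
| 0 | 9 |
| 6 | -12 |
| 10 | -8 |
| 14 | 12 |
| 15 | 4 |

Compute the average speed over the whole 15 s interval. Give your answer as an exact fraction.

53/15 m/s

Average speed = (total path length)/(elapsed time); on a piecewise-linear x-t graph the path length is Σ|Δx|.
0–6 s: |Δx| = |-12 − 9| = 21 m
6–10 s: |Δx| = |-8 − -12| = 4 m
10–14 s: |Δx| = |12 − -8| = 20 m
14–15 s: |Δx| = |4 − 12| = 8 m
Total path = 53 m; average speed = 53/15 = 53/15 m/s.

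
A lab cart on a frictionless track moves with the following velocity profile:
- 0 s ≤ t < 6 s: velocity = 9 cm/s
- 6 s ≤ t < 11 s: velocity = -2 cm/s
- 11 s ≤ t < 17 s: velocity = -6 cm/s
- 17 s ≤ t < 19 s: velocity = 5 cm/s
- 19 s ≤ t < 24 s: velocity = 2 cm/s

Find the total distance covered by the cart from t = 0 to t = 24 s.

120 cm

Distance (not displacement) is the total path length: add the absolute areas under v-t.
0–6 s: |9| × 6 = 54 cm
6–11 s: |-2| × 5 = 10 cm
11–17 s: |-6| × 6 = 36 cm
17–19 s: |5| × 2 = 10 cm
19–24 s: |2| × 5 = 10 cm
Total distance = 120 cm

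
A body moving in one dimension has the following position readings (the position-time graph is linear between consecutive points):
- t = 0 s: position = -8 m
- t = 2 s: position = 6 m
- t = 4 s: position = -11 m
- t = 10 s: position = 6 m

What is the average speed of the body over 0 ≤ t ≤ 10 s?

4.8 m/s

Average speed = (total path length)/(elapsed time); on a piecewise-linear x-t graph the path length is Σ|Δx|.
0–2 s: |Δx| = |6 − -8| = 14 m
2–4 s: |Δx| = |-11 − 6| = 17 m
4–10 s: |Δx| = |6 − -11| = 17 m
Total path = 48 m; average speed = 48/10 = 4.8 m/s.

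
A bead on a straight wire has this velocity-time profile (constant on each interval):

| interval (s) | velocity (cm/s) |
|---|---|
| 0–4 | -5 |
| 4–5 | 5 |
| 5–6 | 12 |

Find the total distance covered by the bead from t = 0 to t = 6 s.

Distance (not displacement) is the total path length: add the absolute areas under v-t.
0–4 s: |-5| × 4 = 20 cm
4–5 s: |5| × 1 = 5 cm
5–6 s: |12| × 1 = 12 cm
Total distance = 37 cm

37 cm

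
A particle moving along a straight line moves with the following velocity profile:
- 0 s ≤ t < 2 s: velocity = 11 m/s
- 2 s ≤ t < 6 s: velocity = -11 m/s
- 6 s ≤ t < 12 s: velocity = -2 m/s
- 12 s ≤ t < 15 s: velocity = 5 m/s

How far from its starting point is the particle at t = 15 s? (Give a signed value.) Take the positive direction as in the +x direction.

Displacement is the signed area under the v-t curve.
0–2 s: 11 × 2 = 22 m
2–6 s: -11 × 4 = -44 m
6–12 s: -2 × 6 = -12 m
12–15 s: 5 × 3 = 15 m
Net displacement = -19 m

-19 m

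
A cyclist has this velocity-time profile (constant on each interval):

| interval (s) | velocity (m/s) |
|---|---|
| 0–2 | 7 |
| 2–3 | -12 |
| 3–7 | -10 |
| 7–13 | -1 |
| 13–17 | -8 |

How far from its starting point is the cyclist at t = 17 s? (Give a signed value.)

Net displacement equals the area under the velocity-time graph (areas below the axis count negative).
0–2 s: 7 × 2 = 14 m
2–3 s: -12 × 1 = -12 m
3–7 s: -10 × 4 = -40 m
7–13 s: -1 × 6 = -6 m
13–17 s: -8 × 4 = -32 m
Net displacement = -76 m

-76 m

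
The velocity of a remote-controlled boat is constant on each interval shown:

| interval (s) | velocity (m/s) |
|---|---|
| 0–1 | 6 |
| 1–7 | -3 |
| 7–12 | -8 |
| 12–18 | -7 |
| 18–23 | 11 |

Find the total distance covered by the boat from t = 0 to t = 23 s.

Distance (not displacement) is the total path length: add the absolute areas under v-t.
0–1 s: |6| × 1 = 6 m
1–7 s: |-3| × 6 = 18 m
7–12 s: |-8| × 5 = 40 m
12–18 s: |-7| × 6 = 42 m
18–23 s: |11| × 5 = 55 m
Total distance = 161 m

161 m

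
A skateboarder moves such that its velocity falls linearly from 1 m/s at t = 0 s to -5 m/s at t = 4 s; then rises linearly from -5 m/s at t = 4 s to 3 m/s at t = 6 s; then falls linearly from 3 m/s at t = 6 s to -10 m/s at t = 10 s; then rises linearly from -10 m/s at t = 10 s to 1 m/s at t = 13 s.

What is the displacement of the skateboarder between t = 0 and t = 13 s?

Displacement is the signed area under the v-t curve.
0–4 s: ½(1 + -5)(4) = -8 m
4–6 s: ½(-5 + 3)(2) = -2 m
6–10 s: ½(3 + -10)(4) = -14 m
10–13 s: ½(-10 + 1)(3) = -13.5 m
Net displacement = -37.5 m

-37.5 m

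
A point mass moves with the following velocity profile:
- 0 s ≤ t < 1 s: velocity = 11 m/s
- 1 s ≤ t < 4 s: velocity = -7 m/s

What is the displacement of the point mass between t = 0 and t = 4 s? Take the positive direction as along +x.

-10 m

Net displacement equals the area under the velocity-time graph (areas below the axis count negative).
0–1 s: 11 × 1 = 11 m
1–4 s: -7 × 3 = -21 m
Net displacement = -10 m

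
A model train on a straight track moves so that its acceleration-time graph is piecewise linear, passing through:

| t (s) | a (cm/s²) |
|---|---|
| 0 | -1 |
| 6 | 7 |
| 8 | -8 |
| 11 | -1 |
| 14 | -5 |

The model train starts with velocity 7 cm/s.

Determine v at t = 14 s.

Δv equals the area under the a-t graph; then v = v₀ + Δv.
0–6 s: ½(-1 + 7)(6) = 18 cm/s
6–8 s: ½(7 + -8)(2) = -1 cm/s
8–11 s: ½(-8 + -1)(3) = -13.5 cm/s
11–14 s: ½(-1 + -5)(3) = -9 cm/s
Δv = -5.5 cm/s, so v(14) = 7 + (-5.5) = 1.5 cm/s.

1.5 cm/s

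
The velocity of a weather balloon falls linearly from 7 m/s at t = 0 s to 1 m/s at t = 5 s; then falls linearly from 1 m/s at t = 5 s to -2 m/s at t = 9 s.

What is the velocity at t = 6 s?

0.25 m/s

On 5–9 s the graph is linear from 1 to -2 m/s: v(6) = 1 + (-2 − 1)·(6 − 5)/(9 − 5) = 0.25 m/s.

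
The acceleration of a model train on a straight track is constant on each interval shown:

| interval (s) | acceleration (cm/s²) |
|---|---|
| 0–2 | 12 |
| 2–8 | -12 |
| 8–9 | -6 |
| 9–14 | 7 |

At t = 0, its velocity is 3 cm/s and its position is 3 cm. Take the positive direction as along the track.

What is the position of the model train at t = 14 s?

On each constant-a segment, Δv = aΔt and Δx = v₀Δt + ½aΔt²; chain segment to segment.
0–2 s: v starts 3 cm/s; Δx = 3·2 + ½·12·2² = 30 cm; v ends 27 cm/s.
2–8 s: v starts 27 cm/s; Δx = 27·6 + ½·-12·6² = -54 cm; v ends -45 cm/s.
8–9 s: v starts -45 cm/s; Δx = -45·1 + ½·-6·1² = -48 cm; v ends -51 cm/s.
9–14 s: v starts -51 cm/s; Δx = -51·5 + ½·7·5² = -167.5 cm; v ends -16 cm/s.
x(14) = 3 + Σ Δx = -236.5 cm.

-236.5 cm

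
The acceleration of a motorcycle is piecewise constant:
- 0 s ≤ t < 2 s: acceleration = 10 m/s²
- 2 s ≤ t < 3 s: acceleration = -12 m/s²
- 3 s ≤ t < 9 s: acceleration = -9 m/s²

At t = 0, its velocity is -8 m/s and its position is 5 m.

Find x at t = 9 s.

On each constant-a segment, Δv = aΔt and Δx = v₀Δt + ½aΔt²; chain segment to segment.
0–2 s: v starts -8 m/s; Δx = -8·2 + ½·10·2² = 4 m; v ends 12 m/s.
2–3 s: v starts 12 m/s; Δx = 12·1 + ½·-12·1² = 6 m; v ends 0 m/s.
3–9 s: v starts 0 m/s; Δx = 0·6 + ½·-9·6² = -162 m; v ends -54 m/s.
x(9) = 5 + Σ Δx = -147 m.

-147 m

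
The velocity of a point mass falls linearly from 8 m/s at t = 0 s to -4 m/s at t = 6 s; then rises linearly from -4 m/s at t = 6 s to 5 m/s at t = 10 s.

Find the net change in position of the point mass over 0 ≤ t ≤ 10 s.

14 m

Net displacement equals the area under the velocity-time graph (areas below the axis count negative).
0–6 s: ½(8 + -4)(6) = 12 m
6–10 s: ½(-4 + 5)(4) = 2 m
Net displacement = 14 m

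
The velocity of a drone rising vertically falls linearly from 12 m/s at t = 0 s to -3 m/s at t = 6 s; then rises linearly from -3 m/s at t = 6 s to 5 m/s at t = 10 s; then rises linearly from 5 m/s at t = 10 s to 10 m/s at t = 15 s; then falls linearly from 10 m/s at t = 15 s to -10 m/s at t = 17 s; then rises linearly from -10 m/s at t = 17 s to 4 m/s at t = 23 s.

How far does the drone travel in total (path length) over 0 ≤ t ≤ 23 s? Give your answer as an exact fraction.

3901/35 m

Distance (not displacement) is the total path length: add the absolute areas under v-t.
0–6 s: v = 0 at t = 4.8 s; triangle areas 28.8 + 1.8 = 30.6 m
6–10 s: v = 0 at t = 7.5 s; triangle areas 2.25 + 6.25 = 8.5 m
10–15 s: |½(5 + 10)(5)| = 37.5 m
15–17 s: v = 0 at t = 16 s; triangle areas 5 + 5 = 10 m
17–23 s: v = 0 at t = 149/7 s; triangle areas 150/7 + 24/7 = 174/7 m
Total distance = 3901/35 m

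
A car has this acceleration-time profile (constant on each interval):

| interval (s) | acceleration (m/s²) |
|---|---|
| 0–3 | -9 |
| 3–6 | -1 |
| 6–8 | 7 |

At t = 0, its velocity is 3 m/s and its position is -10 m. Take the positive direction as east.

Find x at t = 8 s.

On each constant-a segment, Δv = aΔt and Δx = v₀Δt + ½aΔt²; chain segment to segment.
0–3 s: v starts 3 m/s; Δx = 3·3 + ½·-9·3² = -31.5 m; v ends -24 m/s.
3–6 s: v starts -24 m/s; Δx = -24·3 + ½·-1·3² = -76.5 m; v ends -27 m/s.
6–8 s: v starts -27 m/s; Δx = -27·2 + ½·7·2² = -40 m; v ends -13 m/s.
x(8) = -10 + Σ Δx = -158 m.

-158 m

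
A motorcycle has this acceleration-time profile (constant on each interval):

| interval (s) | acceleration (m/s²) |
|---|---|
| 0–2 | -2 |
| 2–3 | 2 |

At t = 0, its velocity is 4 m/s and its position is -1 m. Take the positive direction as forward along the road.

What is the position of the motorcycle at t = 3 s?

On each constant-a segment, Δv = aΔt and Δx = v₀Δt + ½aΔt²; chain segment to segment.
0–2 s: v starts 4 m/s; Δx = 4·2 + ½·-2·2² = 4 m; v ends 0 m/s.
2–3 s: v starts 0 m/s; Δx = 0·1 + ½·2·1² = 1 m; v ends 2 m/s.
x(3) = -1 + Σ Δx = 4 m.

4 m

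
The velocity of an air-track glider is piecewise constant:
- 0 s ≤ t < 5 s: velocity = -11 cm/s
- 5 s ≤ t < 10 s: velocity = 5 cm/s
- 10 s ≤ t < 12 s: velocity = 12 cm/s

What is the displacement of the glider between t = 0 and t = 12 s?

-6 cm

Net displacement equals the area under the velocity-time graph (areas below the axis count negative).
0–5 s: -11 × 5 = -55 cm
5–10 s: 5 × 5 = 25 cm
10–12 s: 12 × 2 = 24 cm
Net displacement = -6 cm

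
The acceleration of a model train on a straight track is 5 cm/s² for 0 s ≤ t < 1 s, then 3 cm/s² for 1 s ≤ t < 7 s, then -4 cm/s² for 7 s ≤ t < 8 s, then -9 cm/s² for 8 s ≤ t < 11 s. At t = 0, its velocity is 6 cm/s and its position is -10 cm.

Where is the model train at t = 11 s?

On each constant-a segment, Δv = aΔt and Δx = v₀Δt + ½aΔt²; chain segment to segment.
0–1 s: v starts 6 cm/s; Δx = 6·1 + ½·5·1² = 8.5 cm; v ends 11 cm/s.
1–7 s: v starts 11 cm/s; Δx = 11·6 + ½·3·6² = 120 cm; v ends 29 cm/s.
7–8 s: v starts 29 cm/s; Δx = 29·1 + ½·-4·1² = 27 cm; v ends 25 cm/s.
8–11 s: v starts 25 cm/s; Δx = 25·3 + ½·-9·3² = 34.5 cm; v ends -2 cm/s.
x(11) = -10 + Σ Δx = 180 cm.

180 cm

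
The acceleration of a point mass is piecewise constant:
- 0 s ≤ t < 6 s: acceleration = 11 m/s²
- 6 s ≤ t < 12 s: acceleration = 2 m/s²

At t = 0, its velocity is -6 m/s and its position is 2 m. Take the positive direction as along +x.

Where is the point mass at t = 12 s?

560 m

On each constant-a segment, Δv = aΔt and Δx = v₀Δt + ½aΔt²; chain segment to segment.
0–6 s: v starts -6 m/s; Δx = -6·6 + ½·11·6² = 162 m; v ends 60 m/s.
6–12 s: v starts 60 m/s; Δx = 60·6 + ½·2·6² = 396 m; v ends 72 m/s.
x(12) = 2 + Σ Δx = 560 m.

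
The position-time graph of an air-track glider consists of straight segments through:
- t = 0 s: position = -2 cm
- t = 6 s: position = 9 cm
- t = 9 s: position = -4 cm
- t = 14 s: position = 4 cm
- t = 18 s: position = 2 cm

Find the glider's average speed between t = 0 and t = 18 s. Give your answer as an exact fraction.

Average speed = (total path length)/(elapsed time); on a piecewise-linear x-t graph the path length is Σ|Δx|.
0–6 s: |Δx| = |9 − -2| = 11 cm
6–9 s: |Δx| = |-4 − 9| = 13 cm
9–14 s: |Δx| = |4 − -4| = 8 cm
14–18 s: |Δx| = |2 − 4| = 2 cm
Total path = 34 cm; average speed = 34/18 = 17/9 cm/s.

17/9 cm/s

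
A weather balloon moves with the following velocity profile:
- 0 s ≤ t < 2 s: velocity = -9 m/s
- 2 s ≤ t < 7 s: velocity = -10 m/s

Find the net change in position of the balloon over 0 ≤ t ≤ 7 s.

Net displacement equals the area under the velocity-time graph (areas below the axis count negative).
0–2 s: -9 × 2 = -18 m
2–7 s: -10 × 5 = -50 m
Net displacement = -68 m

-68 m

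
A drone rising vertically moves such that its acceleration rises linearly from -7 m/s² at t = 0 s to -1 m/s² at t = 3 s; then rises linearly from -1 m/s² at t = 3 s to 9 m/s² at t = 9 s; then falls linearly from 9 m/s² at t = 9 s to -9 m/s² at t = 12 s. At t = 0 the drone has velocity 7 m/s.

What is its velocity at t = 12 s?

Δv equals the area under the a-t graph; then v = v₀ + Δv.
0–3 s: ½(-7 + -1)(3) = -12 m/s
3–9 s: ½(-1 + 9)(6) = 24 m/s
9–12 s: ½(9 + -9)(3) = 0 m/s
Δv = 12 m/s, so v(12) = 7 + (12) = 19 m/s.

19 m/s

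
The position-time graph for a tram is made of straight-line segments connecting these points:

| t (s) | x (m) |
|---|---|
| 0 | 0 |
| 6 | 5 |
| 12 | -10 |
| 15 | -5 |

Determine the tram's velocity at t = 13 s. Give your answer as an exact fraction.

5/3 m/s

Velocity is the slope of the x-t graph on 12–15 s: (-5 − -10)/(15 − 12) = 5/3 m/s.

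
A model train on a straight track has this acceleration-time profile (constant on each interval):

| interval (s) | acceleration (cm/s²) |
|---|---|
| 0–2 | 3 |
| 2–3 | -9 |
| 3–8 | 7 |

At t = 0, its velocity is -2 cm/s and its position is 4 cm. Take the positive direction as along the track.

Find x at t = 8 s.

68 cm

On each constant-a segment, Δv = aΔt and Δx = v₀Δt + ½aΔt²; chain segment to segment.
0–2 s: v starts -2 cm/s; Δx = -2·2 + ½·3·2² = 2 cm; v ends 4 cm/s.
2–3 s: v starts 4 cm/s; Δx = 4·1 + ½·-9·1² = -0.5 cm; v ends -5 cm/s.
3–8 s: v starts -5 cm/s; Δx = -5·5 + ½·7·5² = 62.5 cm; v ends 30 cm/s.
x(8) = 4 + Σ Δx = 68 cm.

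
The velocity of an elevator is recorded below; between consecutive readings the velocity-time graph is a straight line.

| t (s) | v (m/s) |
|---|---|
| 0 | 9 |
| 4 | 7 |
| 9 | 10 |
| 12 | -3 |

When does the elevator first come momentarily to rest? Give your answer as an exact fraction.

t = 147/13 s

v changes sign on 9–12 s (from 10 to -3); the graph is linear there, so v = 0 at t = 9 + (-10)·(12 − 9)/(-3 − 10) = 147/13 s.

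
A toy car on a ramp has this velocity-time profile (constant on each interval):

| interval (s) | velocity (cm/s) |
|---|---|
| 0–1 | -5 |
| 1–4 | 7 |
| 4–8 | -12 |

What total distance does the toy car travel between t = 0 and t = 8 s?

Distance (not displacement) is the total path length: add the absolute areas under v-t.
0–1 s: |-5| × 1 = 5 cm
1–4 s: |7| × 3 = 21 cm
4–8 s: |-12| × 4 = 48 cm
Total distance = 74 cm

74 cm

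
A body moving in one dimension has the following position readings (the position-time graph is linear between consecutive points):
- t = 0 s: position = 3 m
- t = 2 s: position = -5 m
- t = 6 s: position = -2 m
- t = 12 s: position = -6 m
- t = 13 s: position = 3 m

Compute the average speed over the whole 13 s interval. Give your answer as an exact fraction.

24/13 m/s

Average speed = (total path length)/(elapsed time); on a piecewise-linear x-t graph the path length is Σ|Δx|.
0–2 s: |Δx| = |-5 − 3| = 8 m
2–6 s: |Δx| = |-2 − -5| = 3 m
6–12 s: |Δx| = |-6 − -2| = 4 m
12–13 s: |Δx| = |3 − -6| = 9 m
Total path = 24 m; average speed = 24/13 = 24/13 m/s.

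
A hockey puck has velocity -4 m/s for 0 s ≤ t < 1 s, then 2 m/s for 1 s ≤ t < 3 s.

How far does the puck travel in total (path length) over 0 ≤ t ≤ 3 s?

8 m

Total distance travelled is ∫|v| dt — sum the magnitudes of each area piece.
0–1 s: |-4| × 1 = 4 m
1–3 s: |2| × 2 = 4 m
Total distance = 8 m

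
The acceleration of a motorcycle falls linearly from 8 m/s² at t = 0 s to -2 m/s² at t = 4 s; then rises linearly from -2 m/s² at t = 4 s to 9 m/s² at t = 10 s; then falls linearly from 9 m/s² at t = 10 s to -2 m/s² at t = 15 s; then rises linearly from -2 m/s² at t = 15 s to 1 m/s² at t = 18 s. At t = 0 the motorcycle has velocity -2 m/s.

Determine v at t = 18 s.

Δv equals the area under the a-t graph; then v = v₀ + Δv.
0–4 s: ½(8 + -2)(4) = 12 m/s
4–10 s: ½(-2 + 9)(6) = 21 m/s
10–15 s: ½(9 + -2)(5) = 17.5 m/s
15–18 s: ½(-2 + 1)(3) = -1.5 m/s
Δv = 49 m/s, so v(18) = -2 + (49) = 47 m/s.

47 m/s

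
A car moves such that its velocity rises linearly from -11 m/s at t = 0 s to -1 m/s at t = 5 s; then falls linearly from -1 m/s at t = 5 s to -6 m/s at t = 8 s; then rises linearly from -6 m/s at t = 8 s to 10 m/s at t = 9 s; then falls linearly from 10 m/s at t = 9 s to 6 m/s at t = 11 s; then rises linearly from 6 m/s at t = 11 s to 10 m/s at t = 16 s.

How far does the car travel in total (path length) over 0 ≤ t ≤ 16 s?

Distance (not displacement) is the total path length: add the absolute areas under v-t.
0–5 s: |½(-11 + -1)(5)| = 30 m
5–8 s: |½(-1 + -6)(3)| = 10.5 m
8–9 s: v = 0 at t = 8.375 s; triangle areas 1.125 + 3.125 = 4.25 m
9–11 s: |½(10 + 6)(2)| = 16 m
11–16 s: |½(6 + 10)(5)| = 40 m
Total distance = 100.75 m

100.75 m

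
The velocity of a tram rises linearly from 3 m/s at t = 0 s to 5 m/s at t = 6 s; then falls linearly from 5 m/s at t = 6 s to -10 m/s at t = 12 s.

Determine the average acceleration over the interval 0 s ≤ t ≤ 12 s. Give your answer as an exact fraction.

-13/12 m/s²

Average acceleration = Δv/Δt = (-10 − 3)/(12 − 0) = -13/12 m/s².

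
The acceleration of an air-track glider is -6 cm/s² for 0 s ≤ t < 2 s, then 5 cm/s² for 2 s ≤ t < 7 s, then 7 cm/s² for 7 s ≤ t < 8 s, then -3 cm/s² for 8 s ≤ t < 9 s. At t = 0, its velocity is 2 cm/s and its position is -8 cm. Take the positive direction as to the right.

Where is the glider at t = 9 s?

On each constant-a segment, Δv = aΔt and Δx = v₀Δt + ½aΔt²; chain segment to segment.
0–2 s: v starts 2 cm/s; Δx = 2·2 + ½·-6·2² = -8 cm; v ends -10 cm/s.
2–7 s: v starts -10 cm/s; Δx = -10·5 + ½·5·5² = 12.5 cm; v ends 15 cm/s.
7–8 s: v starts 15 cm/s; Δx = 15·1 + ½·7·1² = 18.5 cm; v ends 22 cm/s.
8–9 s: v starts 22 cm/s; Δx = 22·1 + ½·-3·1² = 20.5 cm; v ends 19 cm/s.
x(9) = -8 + Σ Δx = 35.5 cm.

35.5 cm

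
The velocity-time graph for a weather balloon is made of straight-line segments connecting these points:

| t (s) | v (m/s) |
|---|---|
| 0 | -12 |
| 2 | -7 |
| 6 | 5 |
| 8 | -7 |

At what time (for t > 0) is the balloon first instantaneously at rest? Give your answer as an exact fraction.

v changes sign on 2–6 s (from -7 to 5); the graph is linear there, so v = 0 at t = 2 + (7)·(6 − 2)/(5 − -7) = 13/3 s.

t = 13/3 s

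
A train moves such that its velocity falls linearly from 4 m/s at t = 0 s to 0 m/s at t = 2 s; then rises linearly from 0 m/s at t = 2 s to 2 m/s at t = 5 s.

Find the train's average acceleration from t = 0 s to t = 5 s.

-0.4 m/s²

Average acceleration = Δv/Δt = (2 − 4)/(5 − 0) = -0.4 m/s².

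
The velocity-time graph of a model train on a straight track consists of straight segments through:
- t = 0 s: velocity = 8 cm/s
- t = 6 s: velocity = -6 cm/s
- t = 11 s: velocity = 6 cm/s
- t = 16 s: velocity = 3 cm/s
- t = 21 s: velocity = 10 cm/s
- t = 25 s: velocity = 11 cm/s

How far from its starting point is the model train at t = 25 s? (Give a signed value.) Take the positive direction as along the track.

Net displacement equals the area under the velocity-time graph (areas below the axis count negative).
0–6 s: ½(8 + -6)(6) = 6 cm
6–11 s: ½(-6 + 6)(5) = 0 cm
11–16 s: ½(6 + 3)(5) = 22.5 cm
16–21 s: ½(3 + 10)(5) = 32.5 cm
21–25 s: ½(10 + 11)(4) = 42 cm
Net displacement = 103 cm

103 cm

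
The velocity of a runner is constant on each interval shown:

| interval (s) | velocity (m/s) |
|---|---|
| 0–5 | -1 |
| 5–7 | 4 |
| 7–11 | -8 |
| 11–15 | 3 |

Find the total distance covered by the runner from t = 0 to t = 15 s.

Distance (not displacement) is the total path length: add the absolute areas under v-t.
0–5 s: |-1| × 5 = 5 m
5–7 s: |4| × 2 = 8 m
7–11 s: |-8| × 4 = 32 m
11–15 s: |3| × 4 = 12 m
Total distance = 57 m

57 m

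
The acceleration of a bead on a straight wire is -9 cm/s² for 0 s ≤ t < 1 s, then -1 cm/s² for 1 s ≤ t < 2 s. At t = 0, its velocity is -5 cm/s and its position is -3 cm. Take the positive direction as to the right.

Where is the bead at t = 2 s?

On each constant-a segment, Δv = aΔt and Δx = v₀Δt + ½aΔt²; chain segment to segment.
0–1 s: v starts -5 cm/s; Δx = -5·1 + ½·-9·1² = -9.5 cm; v ends -14 cm/s.
1–2 s: v starts -14 cm/s; Δx = -14·1 + ½·-1·1² = -14.5 cm; v ends -15 cm/s.
x(2) = -3 + Σ Δx = -27 cm.

-27 cm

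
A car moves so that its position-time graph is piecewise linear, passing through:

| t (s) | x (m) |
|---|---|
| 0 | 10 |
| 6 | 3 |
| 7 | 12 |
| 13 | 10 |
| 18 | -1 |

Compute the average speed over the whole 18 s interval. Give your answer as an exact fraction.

Average speed = (total path length)/(elapsed time); on a piecewise-linear x-t graph the path length is Σ|Δx|.
0–6 s: |Δx| = |3 − 10| = 7 m
6–7 s: |Δx| = |12 − 3| = 9 m
7–13 s: |Δx| = |10 − 12| = 2 m
13–18 s: |Δx| = |-1 − 10| = 11 m
Total path = 29 m; average speed = 29/18 = 29/18 m/s.

29/18 m/s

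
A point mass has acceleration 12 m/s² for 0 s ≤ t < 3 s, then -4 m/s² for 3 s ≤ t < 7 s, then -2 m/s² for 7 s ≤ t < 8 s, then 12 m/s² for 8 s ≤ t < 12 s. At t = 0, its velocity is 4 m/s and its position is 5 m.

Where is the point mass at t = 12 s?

406 m

On each constant-a segment, Δv = aΔt and Δx = v₀Δt + ½aΔt²; chain segment to segment.
0–3 s: v starts 4 m/s; Δx = 4·3 + ½·12·3² = 66 m; v ends 40 m/s.
3–7 s: v starts 40 m/s; Δx = 40·4 + ½·-4·4² = 128 m; v ends 24 m/s.
7–8 s: v starts 24 m/s; Δx = 24·1 + ½·-2·1² = 23 m; v ends 22 m/s.
8–12 s: v starts 22 m/s; Δx = 22·4 + ½·12·4² = 184 m; v ends 70 m/s.
x(12) = 5 + Σ Δx = 406 m.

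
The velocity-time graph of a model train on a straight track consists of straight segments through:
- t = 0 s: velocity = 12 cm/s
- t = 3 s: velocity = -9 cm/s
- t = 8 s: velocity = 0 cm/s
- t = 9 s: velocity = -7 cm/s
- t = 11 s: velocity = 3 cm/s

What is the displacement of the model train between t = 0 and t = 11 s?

-25.5 cm

Displacement is the signed area under the v-t curve.
0–3 s: ½(12 + -9)(3) = 4.5 cm
3–8 s: ½(-9 + 0)(5) = -22.5 cm
8–9 s: ½(0 + -7)(1) = -3.5 cm
9–11 s: ½(-7 + 3)(2) = -4 cm
Net displacement = -25.5 cm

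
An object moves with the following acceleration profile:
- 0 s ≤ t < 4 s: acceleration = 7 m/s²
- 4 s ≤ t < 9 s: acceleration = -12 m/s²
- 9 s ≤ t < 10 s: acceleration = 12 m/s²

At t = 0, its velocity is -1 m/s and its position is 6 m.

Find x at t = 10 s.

On each constant-a segment, Δv = aΔt and Δx = v₀Δt + ½aΔt²; chain segment to segment.
0–4 s: v starts -1 m/s; Δx = -1·4 + ½·7·4² = 52 m; v ends 27 m/s.
4–9 s: v starts 27 m/s; Δx = 27·5 + ½·-12·5² = -15 m; v ends -33 m/s.
9–10 s: v starts -33 m/s; Δx = -33·1 + ½·12·1² = -27 m; v ends -21 m/s.
x(10) = 6 + Σ Δx = 16 m.

16 m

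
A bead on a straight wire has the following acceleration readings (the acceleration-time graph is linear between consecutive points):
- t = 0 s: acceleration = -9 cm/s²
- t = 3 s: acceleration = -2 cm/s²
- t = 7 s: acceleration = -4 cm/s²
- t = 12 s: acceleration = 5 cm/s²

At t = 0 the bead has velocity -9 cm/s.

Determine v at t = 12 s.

Δv equals the area under the a-t graph; then v = v₀ + Δv.
0–3 s: ½(-9 + -2)(3) = -16.5 cm/s
3–7 s: ½(-2 + -4)(4) = -12 cm/s
7–12 s: ½(-4 + 5)(5) = 2.5 cm/s
Δv = -26 cm/s, so v(12) = -9 + (-26) = -35 cm/s.

-35 cm/s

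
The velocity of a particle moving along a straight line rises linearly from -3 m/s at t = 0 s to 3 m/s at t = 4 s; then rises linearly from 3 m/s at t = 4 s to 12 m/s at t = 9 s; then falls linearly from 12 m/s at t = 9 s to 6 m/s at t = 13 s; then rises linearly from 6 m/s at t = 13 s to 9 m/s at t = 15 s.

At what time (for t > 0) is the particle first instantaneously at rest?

t = 2 s

v changes sign on 0–4 s (from -3 to 3); the graph is linear there, so v = 0 at t = 0 + (3)·(4 − 0)/(3 − -3) = 2 s.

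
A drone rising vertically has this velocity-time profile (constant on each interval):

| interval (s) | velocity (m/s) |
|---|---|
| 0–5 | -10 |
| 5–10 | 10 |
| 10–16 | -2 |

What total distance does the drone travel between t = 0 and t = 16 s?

Total distance travelled is ∫|v| dt — sum the magnitudes of each area piece.
0–5 s: |-10| × 5 = 50 m
5–10 s: |10| × 5 = 50 m
10–16 s: |-2| × 6 = 12 m
Total distance = 112 m

112 m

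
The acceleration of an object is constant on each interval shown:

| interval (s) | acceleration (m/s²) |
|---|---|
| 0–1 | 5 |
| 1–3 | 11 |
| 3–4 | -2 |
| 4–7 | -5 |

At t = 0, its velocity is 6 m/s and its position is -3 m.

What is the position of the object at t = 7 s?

152 m

On each constant-a segment, Δv = aΔt and Δx = v₀Δt + ½aΔt²; chain segment to segment.
0–1 s: v starts 6 m/s; Δx = 6·1 + ½·5·1² = 8.5 m; v ends 11 m/s.
1–3 s: v starts 11 m/s; Δx = 11·2 + ½·11·2² = 44 m; v ends 33 m/s.
3–4 s: v starts 33 m/s; Δx = 33·1 + ½·-2·1² = 32 m; v ends 31 m/s.
4–7 s: v starts 31 m/s; Δx = 31·3 + ½·-5·3² = 70.5 m; v ends 16 m/s.
x(7) = -3 + Σ Δx = 152 m.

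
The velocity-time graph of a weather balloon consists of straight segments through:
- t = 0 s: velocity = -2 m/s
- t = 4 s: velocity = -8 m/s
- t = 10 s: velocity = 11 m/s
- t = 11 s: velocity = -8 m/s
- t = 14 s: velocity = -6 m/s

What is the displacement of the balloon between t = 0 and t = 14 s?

-30.5 m

Displacement is the signed area under the v-t curve.
0–4 s: ½(-2 + -8)(4) = -20 m
4–10 s: ½(-8 + 11)(6) = 9 m
10–11 s: ½(11 + -8)(1) = 1.5 m
11–14 s: ½(-8 + -6)(3) = -21 m
Net displacement = -30.5 m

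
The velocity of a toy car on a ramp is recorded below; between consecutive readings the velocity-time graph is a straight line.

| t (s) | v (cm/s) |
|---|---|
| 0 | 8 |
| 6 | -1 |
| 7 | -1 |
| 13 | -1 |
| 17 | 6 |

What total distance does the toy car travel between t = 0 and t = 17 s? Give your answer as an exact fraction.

Distance (not displacement) is the total path length: add the absolute areas under v-t.
0–6 s: v = 0 at t = 16/3 s; triangle areas 64/3 + 1/3 = 65/3 cm
6–7 s: |-1| × 1 = 1 cm
7–13 s: |-1| × 6 = 6 cm
13–17 s: v = 0 at t = 95/7 s; triangle areas 2/7 + 72/7 = 74/7 cm
Total distance = 824/21 cm

824/21 cm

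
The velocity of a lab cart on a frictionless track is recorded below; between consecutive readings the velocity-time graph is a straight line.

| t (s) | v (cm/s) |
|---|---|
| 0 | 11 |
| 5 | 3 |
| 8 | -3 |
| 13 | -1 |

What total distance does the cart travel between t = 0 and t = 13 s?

49.5 cm

Total distance travelled is ∫|v| dt — sum the magnitudes of each area piece.
0–5 s: |½(11 + 3)(5)| = 35 cm
5–8 s: v = 0 at t = 6.5 s; triangle areas 2.25 + 2.25 = 4.5 cm
8–13 s: |½(-3 + -1)(5)| = 10 cm
Total distance = 49.5 cm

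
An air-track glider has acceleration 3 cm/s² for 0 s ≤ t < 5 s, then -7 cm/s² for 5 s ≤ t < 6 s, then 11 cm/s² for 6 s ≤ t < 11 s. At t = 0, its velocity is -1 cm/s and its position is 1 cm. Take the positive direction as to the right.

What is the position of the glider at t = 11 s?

On each constant-a segment, Δv = aΔt and Δx = v₀Δt + ½aΔt²; chain segment to segment.
0–5 s: v starts -1 cm/s; Δx = -1·5 + ½·3·5² = 32.5 cm; v ends 14 cm/s.
5–6 s: v starts 14 cm/s; Δx = 14·1 + ½·-7·1² = 10.5 cm; v ends 7 cm/s.
6–11 s: v starts 7 cm/s; Δx = 7·5 + ½·11·5² = 172.5 cm; v ends 62 cm/s.
x(11) = 1 + Σ Δx = 216.5 cm.

216.5 cm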